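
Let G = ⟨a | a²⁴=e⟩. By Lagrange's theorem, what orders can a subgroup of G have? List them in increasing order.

|G| = 24 = 2³ · 3. By Lagrange's theorem the order of any subgroup divides 24; the divisors of 24 are 1, 2, 3, 4, 6, 8, 12, 24.

Answer: 1, 2, 3, 4, 6, 8, 12, 24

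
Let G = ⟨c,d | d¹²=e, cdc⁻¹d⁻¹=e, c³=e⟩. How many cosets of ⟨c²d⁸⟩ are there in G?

First find ord(c²d⁸) by computing successive powers:
  (c²d⁸)¹ = c²d⁸, (c²d⁸)² = cd⁴, (c²d⁸)³ = e.
So |⟨c²d⁸⟩| = ord(c²d⁸) = 3. With |G| = 36, by Lagrange [G : ⟨c²d⁸⟩] = 36/3 = 12.

Answer: 12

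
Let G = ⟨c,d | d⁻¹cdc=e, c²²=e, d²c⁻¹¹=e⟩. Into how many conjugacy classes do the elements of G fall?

The conjugacy classes (representative and size) are:
  [e] (size 1), [c²¹] (size 2), [c²] (size 2), [c³] (size 2), [c¹⁸] (size 2), [c¹⁷] (size 2), [c⁶] (size 2), [c⁷] (size 2), [c⁸] (size 2), [c¹³] (size 2), [c¹²] (size 2), [c¹¹] (size 1), [c¹⁰d] (size 11), [c⁷d] (size 11).
Class equation: 1 + 2 + 2 + 2 + 2 + 2 + 2 + 2 + 2 + 2 + 2 + 1 + 11 + 11 = 44 = |G|. So G has 14 conjugacy classes.

Answer: 14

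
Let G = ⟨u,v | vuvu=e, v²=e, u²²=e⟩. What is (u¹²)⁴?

Compute successive powers of (u¹²), reducing at each step:
  (u¹²)²: (u¹²) · u¹² = u²
  (u¹²)³: (u²) · u¹² = u¹⁴
  (u¹²)⁴: (u¹⁴) · u¹² = u⁴

Answer: u⁴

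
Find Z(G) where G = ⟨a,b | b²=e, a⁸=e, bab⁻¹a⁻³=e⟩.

An element z ∈ Z(G) iff z commutes with every generator.
For example a⁴ is central: (a⁴)·a = a⁵ = a·(a⁴); (a⁴)·b = a⁴b = b·(a⁴).
Whereas a ∉ Z(G) since a·b = ab ≠ a³b = b·a.
Checking each of the 16 elements this way gives Z(G) = {e, a⁴}, of order 2.

Answer: {e, a⁴}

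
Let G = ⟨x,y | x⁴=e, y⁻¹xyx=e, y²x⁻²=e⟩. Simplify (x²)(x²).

Compute (x²) · (x²) by multiplying left to right and reducing via the relations at each step:
  (x²) · x² = e

Answer: e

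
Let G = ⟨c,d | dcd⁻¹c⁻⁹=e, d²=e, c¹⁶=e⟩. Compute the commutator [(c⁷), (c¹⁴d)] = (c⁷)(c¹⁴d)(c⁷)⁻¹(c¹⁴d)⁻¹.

[(c⁷), (c¹⁴d)] = (c⁷)·(c¹⁴d)·(c⁷)⁻¹·(c¹⁴d)⁻¹.
  (c⁷) · (c¹⁴d) = c⁵d
  (c⁵d) · (c⁹) = c⁶d
  (c⁶d) · (c²d) = c⁸

Answer: c⁸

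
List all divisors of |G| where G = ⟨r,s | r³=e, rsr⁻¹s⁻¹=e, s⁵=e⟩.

|G| = 15 = 3 · 5. By Lagrange's theorem the order of any subgroup divides 15; the divisors of 15 are 1, 3, 5, 15.

Answer: 1, 3, 5, 15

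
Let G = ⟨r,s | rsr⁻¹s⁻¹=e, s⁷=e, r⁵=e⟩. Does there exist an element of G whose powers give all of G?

|G| = 35. The element rs has order 35 (its powers give 35 distinct elements), so ⟨rs⟩ = G and G is cyclic.

Answer: Yes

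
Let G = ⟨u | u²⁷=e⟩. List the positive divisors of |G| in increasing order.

|G| = 27 = 3³. By Lagrange's theorem the order of any subgroup divides 27; the divisors of 27 are 1, 3, 9, 27.

Answer: 1, 3, 9, 27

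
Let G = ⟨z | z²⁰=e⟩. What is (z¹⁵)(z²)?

Compute (z¹⁵) · (z²) by multiplying left to right and reducing via the relations at each step:
  (z¹⁵) · z² = z¹⁷

Answer: z¹⁷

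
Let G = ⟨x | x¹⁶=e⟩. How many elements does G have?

G is generated by a single element, so G is cyclic. The relator gives x¹⁶ = e and no smaller power is forced to be e, so the 16 powers {e, x, x², x³, x⁴, x⁵, x⁶, x⁷, x⁸, x⁹, x¹², x¹³, x¹¹, x¹⁰, x¹⁴, x¹⁵} are distinct. Hence |G| = 16.

Answer: 16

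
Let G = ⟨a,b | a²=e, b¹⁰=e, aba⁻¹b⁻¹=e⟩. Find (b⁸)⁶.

Compute successive powers of (b⁸), reducing at each step:
  (b⁸)²: (b⁸) · b⁸ = b⁶
  (b⁸)³: (b⁶) · b⁸ = b⁴
  (b⁸)⁴: (b⁴) · b⁸ = b²
  (b⁸)⁵: (b²) · b⁸ = e
  (b⁸)⁶: e · b⁸ = b⁸

Answer: b⁸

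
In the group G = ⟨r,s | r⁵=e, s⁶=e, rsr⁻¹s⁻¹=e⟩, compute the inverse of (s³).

The order of (s³) is 2 (smallest k with (s³)ᵏ = e), so (s³)⁻¹ = (s³)¹ = s³.
Check: (s³) · (s³) → (s³) · s³ = e, giving e as required.

Answer: s³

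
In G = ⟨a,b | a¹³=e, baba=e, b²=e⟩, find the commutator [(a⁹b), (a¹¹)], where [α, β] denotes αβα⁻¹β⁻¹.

[(a⁹b), (a¹¹)] = (a⁹b)·(a¹¹)·(a⁹b)⁻¹·(a¹¹)⁻¹.
  (a⁹b) · (a¹¹) = a¹¹b
  (a¹¹b) · (a⁹b) = a²
  (a²) · (a²) = a⁴

Answer: a⁴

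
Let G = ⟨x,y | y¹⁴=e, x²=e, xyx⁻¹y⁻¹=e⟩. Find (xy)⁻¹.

The order of (xy) is 14 (smallest k with (xy)ᵏ = e), so (xy)⁻¹ = (xy)¹³ = xy¹³.
Check: (xy) · (xy¹³) → (xy) · x = y;   y · y¹³ = e, giving e as required.

Answer: xy¹³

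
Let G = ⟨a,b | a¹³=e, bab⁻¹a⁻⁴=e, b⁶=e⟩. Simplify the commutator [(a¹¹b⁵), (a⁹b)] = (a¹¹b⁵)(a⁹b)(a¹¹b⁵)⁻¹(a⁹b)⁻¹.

[(a¹¹b⁵), (a⁹b)] = (a¹¹b⁵)·(a⁹b)·(a¹¹b⁵)⁻¹·(a⁹b)⁻¹.
  (a¹¹b⁵) · (a⁹b) = a¹⁰
  (a¹⁰) · (a⁸b) = a⁵b
  (a⁵b) · (ab⁵) = a⁹

Answer: a⁹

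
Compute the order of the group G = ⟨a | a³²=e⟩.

G is generated by a single element, so G is cyclic. The relator gives a³² = e and no smaller power is forced to be e, so the 32 powers {a, e, a², a³, a⁴, a⁵, a⁶, a⁷, a⁸, a⁹, a²², a²³, a²¹, a²⁰, a²⁴, a²⁵, a²⁶, a²⁷, a²⁸, a²⁹, a³¹, a³⁰, a¹², a¹³, a¹¹, a¹⁰, a¹⁴, a¹⁵, a¹⁶, a¹⁷, a¹⁸, a¹⁹} are distinct. Hence |G| = 32.

Answer: 32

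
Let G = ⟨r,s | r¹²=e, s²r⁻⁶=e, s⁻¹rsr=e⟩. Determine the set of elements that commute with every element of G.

An element z ∈ Z(G) iff z commutes with every generator.
For example r⁶ is central: (r⁶)·r = r⁷ = r·(r⁶); (r⁶)·s = s⁻¹ = s·(r⁶).
Whereas r ∉ Z(G) since r·s = rs ≠ r⁵s⁻¹ = s·r.
Checking each of the 24 elements this way gives Z(G) = {e, r⁶}, of order 2.

Answer: {e, r⁶}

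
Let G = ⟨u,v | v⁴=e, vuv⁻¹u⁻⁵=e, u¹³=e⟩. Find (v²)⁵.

Compute successive powers of (v²), reducing at each step:
  (v²)²: (v²) · v² = e
  (v²)³: e · v² = v²
  (v²)⁴: (v²) · v² = e
  (v²)⁵: e · v² = v²

Answer: v²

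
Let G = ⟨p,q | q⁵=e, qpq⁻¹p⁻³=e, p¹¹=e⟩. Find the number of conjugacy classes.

The conjugacy classes (representative and size) are:
  [e] (size 1), [p³] (size 5), [p⁶] (size 5), [p⁷q] (size 11), [p⁹q²] (size 11), [p⁷q³] (size 11), [p⁷q⁴] (size 11).
Class equation: 1 + 5 + 5 + 11 + 11 + 11 + 11 = 55 = |G|. So G has 7 conjugacy classes.

Answer: 7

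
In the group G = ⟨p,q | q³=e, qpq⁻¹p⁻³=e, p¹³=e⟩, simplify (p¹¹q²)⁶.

Compute successive powers of (p¹¹q²), reducing at each step:
  (p¹¹q²)²: (p¹¹q²) · p¹¹ = p⁶q²;   (p⁶q²) · q² = p⁶q
  (p¹¹q²)³: (p⁶q) · p¹¹ = q;   q · q² = e
  (p¹¹q²)⁴: e · p¹¹ = p¹¹;   (p¹¹) · q² = p¹¹q²
  (p¹¹q²)⁵: (p¹¹q²) · p¹¹ = p⁶q²;   (p⁶q²) · q² = p⁶q
  (p¹¹q²)⁶: (p⁶q) · p¹¹ = q;   q · q² = e

Answer: e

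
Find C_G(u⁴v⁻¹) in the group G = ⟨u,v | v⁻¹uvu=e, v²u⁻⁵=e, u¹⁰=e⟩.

⟨u⁴v⁻¹⟩ ⊆ C_G(u⁴v⁻¹) since powers of u⁴v⁻¹ commute with u⁴v⁻¹; so |C_G(u⁴v⁻¹)| ≥ |⟨u⁴v⁻¹⟩| = 4.
By orbit–stabilizer, |C_G(u⁴v⁻¹)| = |G| / |conj. class of u⁴v⁻¹| = 20 / 5 = 4.
The 4 elements commuting with u⁴v⁻¹ are {e, u⁵, u⁴v, u⁴v⁻¹}.

Answer: {e, u⁵, u⁴v, u⁴v⁻¹}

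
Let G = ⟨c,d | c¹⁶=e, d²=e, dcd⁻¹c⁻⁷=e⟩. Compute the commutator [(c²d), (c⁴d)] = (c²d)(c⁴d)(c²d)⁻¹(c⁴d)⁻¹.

[(c²d), (c⁴d)] = (c²d)·(c⁴d)·(c²d)⁻¹·(c⁴d)⁻¹.
  (c²d) · (c⁴d) = c¹⁴
  (c¹⁴) · (c²d) = d
  d · (c⁴d) = c¹²

Answer: c¹²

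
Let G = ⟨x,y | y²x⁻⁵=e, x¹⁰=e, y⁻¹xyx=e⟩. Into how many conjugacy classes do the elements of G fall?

The conjugacy classes (representative and size) are:
  [e] (size 1), [x] (size 2), [x⁸] (size 2), [x⁷] (size 2), [x⁴] (size 2), [x⁵] (size 1), [x⁴y] (size 5), [x²y⁻¹] (size 5).
Class equation: 1 + 2 + 2 + 2 + 2 + 1 + 5 + 5 = 20 = |G|. So G has 8 conjugacy classes.

Answer: 8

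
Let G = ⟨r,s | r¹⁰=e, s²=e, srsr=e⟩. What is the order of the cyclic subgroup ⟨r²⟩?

|⟨r²⟩| equals the order of r². Compute successive powers until reaching e:
  (r²)¹ = r², (r²)² = r⁴, (r²)³ = r⁶, (r²)⁴ = r⁸, (r²)⁵ = e.
The smallest positive k with (r²)ᵏ = e is 5, so |⟨r²⟩| = 5.

Answer: 5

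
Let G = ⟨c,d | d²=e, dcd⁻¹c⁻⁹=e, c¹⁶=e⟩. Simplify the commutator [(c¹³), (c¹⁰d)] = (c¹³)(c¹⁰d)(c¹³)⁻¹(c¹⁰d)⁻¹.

[(c¹³), (c¹⁰d)] = (c¹³)·(c¹⁰d)·(c¹³)⁻¹·(c¹⁰d)⁻¹.
  (c¹³) · (c¹⁰d) = c⁷d
  (c⁷d) · (c³) = c²d
  (c²d) · (c⁶d) = c⁸

Answer: c⁸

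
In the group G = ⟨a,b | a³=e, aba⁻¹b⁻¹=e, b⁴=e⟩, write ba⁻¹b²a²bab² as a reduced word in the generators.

Multiply left to right, reducing at each step:
  b · a⁻¹ = a²b
  (a²b) · b² = a²b³
  (a²b³) · a² = ab³
  (ab³) · b = a
  a · a = a²
  (a²) · b² = a²b²

Answer: a²b²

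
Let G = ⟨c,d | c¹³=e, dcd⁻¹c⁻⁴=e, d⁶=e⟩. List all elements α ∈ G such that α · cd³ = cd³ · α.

⟨cd³⟩ ⊆ C_G(cd³) since powers of cd³ commute with cd³; so |C_G(cd³)| ≥ |⟨cd³⟩| = 2.
By orbit–stabilizer, |C_G(cd³)| = |G| / |conj. class of cd³| = 78 / 13 = 6.
The 6 elements commuting with cd³ are {e, cd³, c⁵d, c²d⁵, c⁹d⁴, c¹²d²}.

Answer: {e, cd³, c⁵d, c²d⁵, c⁹d⁴, c¹²d²}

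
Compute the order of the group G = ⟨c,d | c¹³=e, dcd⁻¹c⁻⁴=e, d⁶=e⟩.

Enumerate words in the generators, reducing via the relations: the distinct elements are
  {c, d, e, cd, c², c³, c⁴, c⁵, c⁶, c⁷, c⁸, c⁹, d², d³, d⁴, d⁵, cd², cd³, cd⁴, cd⁵, c²d, c³d, c¹², c¹¹, c¹⁰, c⁴d, c⁵d, c⁶d, c⁷d, c⁸d, c⁹d, c²d², c²d³, c²d⁴, c²d⁵, c³d², c³d³, c³d⁴, c³d⁵, c¹²d, c¹¹d, c¹⁰d, c⁴d², c⁴d³, c⁴d⁴, c⁴d⁵, c⁵d², c⁵d³, c⁵d⁴, c⁵d⁵, c⁶d², c⁶d³, c⁶d⁴, c⁶d⁵, c⁷d², c⁷d³, c⁷d⁴, c⁷d⁵, c⁸d², c⁸d³, c⁸d⁴, c⁸d⁵, c⁹d², c⁹d³, c⁹d⁴, c⁹d⁵, c¹²d², c¹²d³, c¹²d⁴, c¹²d⁵, c¹¹d², c¹¹d³, c¹¹d⁴, c¹¹d⁵, c¹⁰d², c¹⁰d³, c¹⁰d⁴, c¹⁰d⁵}.
No further products give new elements, so |G| = 78.

Answer: 78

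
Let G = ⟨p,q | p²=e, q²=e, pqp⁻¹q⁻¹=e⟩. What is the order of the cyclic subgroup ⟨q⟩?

|⟨q⟩| equals the order of q. Compute successive powers until reaching e:
  q¹ = q, q² = e.
The smallest positive k with qᵏ = e is 2, so |⟨q⟩| = 2.

Answer: 2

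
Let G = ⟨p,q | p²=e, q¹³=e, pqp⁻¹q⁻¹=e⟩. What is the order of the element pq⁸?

Compute successive powers until reaching e:
  (pq⁸)¹ = pq⁸, (pq⁸)² = q³, (pq⁸)³ = pq¹¹, (pq⁸)⁴ = q⁶, (pq⁸)⁵ = pq, (pq⁸)⁶ = q⁹, (pq⁸)⁷ = pq⁴, (pq⁸)⁸ = q¹², (pq⁸)⁹ = pq⁷, (pq⁸)¹⁰ = q², (pq⁸)¹¹ = pq¹⁰, (pq⁸)¹² = q⁵, (pq⁸)¹³ = p, (pq⁸)¹⁴ = q⁸, (pq⁸)¹⁵ = pq³, (pq⁸)¹⁶ = q¹¹, (pq⁸)¹⁷ = pq⁶, (pq⁸)¹⁸ = q, (pq⁸)¹⁹ = pq⁹, (pq⁸)²⁰ = q⁴, (pq⁸)²¹ = pq¹², (pq⁸)²² = q⁷, (pq⁸)²³ = pq², (pq⁸)²⁴ = q¹⁰, (pq⁸)²⁵ = pq⁵, (pq⁸)²⁶ = e.
The smallest positive k with (pq⁸)ᵏ = e is 26.

Answer: 26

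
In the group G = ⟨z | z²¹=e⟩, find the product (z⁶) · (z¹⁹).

Compute (z⁶) · (z¹⁹) by multiplying left to right and reducing via the relations at each step:
  (z⁶) · z¹⁹ = z⁴

Answer: z⁴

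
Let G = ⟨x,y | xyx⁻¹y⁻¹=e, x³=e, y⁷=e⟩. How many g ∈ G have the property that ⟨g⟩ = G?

G is cyclic of order 21. An element generates G iff its order is 21, and a cyclic group of order 21 has exactly φ(21) = 12 such elements.

Answer: 12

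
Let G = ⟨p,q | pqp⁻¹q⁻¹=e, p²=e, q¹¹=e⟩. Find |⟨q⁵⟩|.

|⟨q⁵⟩| equals the order of q⁵. Compute successive powers until reaching e:
  (q⁵)¹ = q⁵, (q⁵)² = q¹⁰, (q⁵)³ = q⁴, (q⁵)⁴ = q⁹, (q⁵)⁵ = q³, (q⁵)⁶ = q⁸, (q⁵)⁷ = q², (q⁵)⁸ = q⁷, (q⁵)⁹ = q, (q⁵)¹⁰ = q⁶, (q⁵)¹¹ = e.
The smallest positive k with (q⁵)ᵏ = e is 11, so |⟨q⁵⟩| = 11.

Answer: 11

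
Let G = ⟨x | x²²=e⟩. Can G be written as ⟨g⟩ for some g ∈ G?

|G| = 22. The element x has order 22 (its powers give 22 distinct elements), so ⟨x⟩ = G and G is cyclic.

Answer: Yes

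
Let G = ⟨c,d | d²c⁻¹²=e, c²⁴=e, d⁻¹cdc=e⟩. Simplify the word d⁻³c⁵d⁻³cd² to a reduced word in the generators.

Multiply left to right, reducing at each step:
  d · c⁵ = c⁷d⁻¹
  (c⁷d⁻¹) · d⁻³ = c⁷
  (c⁷) · c = c⁸
  (c⁸) · d² = c²⁰

Answer: c²⁰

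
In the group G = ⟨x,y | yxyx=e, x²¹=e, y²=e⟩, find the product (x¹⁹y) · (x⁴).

Compute (x¹⁹y) · (x⁴) by multiplying left to right and reducing via the relations at each step:
  (x¹⁹y) · x⁴ = x¹⁵y

Answer: x¹⁵y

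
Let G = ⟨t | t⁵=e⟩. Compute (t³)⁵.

Compute successive powers of (t³), reducing at each step:
  (t³)²: (t³) · t³ = t
  (t³)³: t · t³ = t⁴
  (t³)⁴: (t⁴) · t³ = t²
  (t³)⁵: (t²) · t³ = e

Answer: e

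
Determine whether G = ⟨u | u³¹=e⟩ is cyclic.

|G| = 31. The element u has order 31 (its powers give 31 distinct elements), so ⟨u⟩ = G and G is cyclic.

Answer: Yes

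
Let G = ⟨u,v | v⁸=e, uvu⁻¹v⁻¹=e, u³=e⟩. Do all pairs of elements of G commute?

Each pair of generators commutes: u·v = uv = v·u. Since the generators pairwise commute, every element of G commutes with every other, so G is abelian.

Answer: Yes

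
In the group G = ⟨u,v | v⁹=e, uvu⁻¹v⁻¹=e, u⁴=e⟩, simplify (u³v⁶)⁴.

Compute successive powers of (u³v⁶), reducing at each step:
  (u³v⁶)²: (u³v⁶) · u³ = u²v⁶;   (u²v⁶) · v⁶ = u²v³
  (u³v⁶)³: (u²v³) · u³ = uv³;   (uv³) · v⁶ = u
  (u³v⁶)⁴: u · u³ = e;   e · v⁶ = v⁶

Answer: v⁶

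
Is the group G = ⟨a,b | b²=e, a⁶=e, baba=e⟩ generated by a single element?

Every cyclic group is abelian. But a·b = ab while b·a = a⁵b, so a·b ≠ b·a and G is not abelian. Hence G is not cyclic.

Answer: No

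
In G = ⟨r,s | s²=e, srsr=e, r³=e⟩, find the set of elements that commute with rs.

⟨rs⟩ ⊆ C_G(rs) since powers of rs commute with rs; so |C_G(rs)| ≥ |⟨rs⟩| = 2.
By orbit–stabilizer, |C_G(rs)| = |G| / |conj. class of rs| = 6 / 3 = 2.
The 2 elements commuting with rs are {e, rs}.

Answer: {e, rs}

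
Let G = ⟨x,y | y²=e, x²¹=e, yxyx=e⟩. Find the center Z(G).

An element z ∈ Z(G) iff z commutes with every generator.
For example e is central: e·x = x = x·e; e·y = y = y·e.
Whereas x ∉ Z(G) since x·y = xy ≠ x²⁰y = y·x.
Checking each of the 42 elements this way gives Z(G) = {e}, of order 1.

Answer: {e}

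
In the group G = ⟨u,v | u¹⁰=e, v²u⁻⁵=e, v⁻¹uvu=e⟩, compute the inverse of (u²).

The order of (u²) is 5 (smallest k with (u²)ᵏ = e), so (u²)⁻¹ = (u²)⁴ = u⁸.
Check: (u²) · (u⁸) → (u²) · u⁸ = e, giving e as required.

Answer: u⁸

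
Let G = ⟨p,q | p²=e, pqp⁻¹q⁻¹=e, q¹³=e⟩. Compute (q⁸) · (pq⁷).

Compute (q⁸) · (pq⁷) by multiplying left to right and reducing via the relations at each step:
  (q⁸) · p = pq⁸
  (pq⁸) · q⁷ = pq²

Answer: pq²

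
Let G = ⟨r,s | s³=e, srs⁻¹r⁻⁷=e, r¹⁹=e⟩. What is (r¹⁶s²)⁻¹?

The order of (r¹⁶s²) is 3 (smallest k with (r¹⁶s²)ᵏ = e), so (r¹⁶s²)⁻¹ = (r¹⁶s²)² = r²s.
Check: (r¹⁶s²) · (r²s) → (r¹⁶s²) · r² = s²;   (s²) · s = e, giving e as required.

Answer: r²s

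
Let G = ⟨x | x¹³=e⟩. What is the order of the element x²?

Compute successive powers until reaching e:
  (x²)¹ = x², (x²)² = x⁴, (x²)³ = x⁶, (x²)⁴ = x⁸, (x²)⁵ = x¹⁰, (x²)⁶ = x¹², (x²)⁷ = x, (x²)⁸ = x³, (x²)⁹ = x⁵, (x²)¹⁰ = x⁷, (x²)¹¹ = x⁹, (x²)¹² = x¹¹, (x²)¹³ = e.
The smallest positive k with (x²)ᵏ = e is 13.

Answer: 13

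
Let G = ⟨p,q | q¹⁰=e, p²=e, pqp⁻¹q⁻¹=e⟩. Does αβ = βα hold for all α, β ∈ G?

Each pair of generators commutes: p·q = pq = q·p. Since the generators pairwise commute, every element of G commutes with every other, so G is abelian.

Answer: Yes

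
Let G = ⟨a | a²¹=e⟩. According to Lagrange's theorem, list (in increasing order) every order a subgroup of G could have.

|G| = 21 = 3 · 7. By Lagrange's theorem the order of any subgroup divides 21; the divisors of 21 are 1, 3, 7, 21.

Answer: 1, 3, 7, 21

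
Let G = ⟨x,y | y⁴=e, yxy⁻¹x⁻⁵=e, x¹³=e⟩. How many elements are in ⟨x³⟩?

|⟨x³⟩| equals the order of x³. Compute successive powers until reaching e:
  (x³)¹ = x³, (x³)² = x⁶, (x³)³ = x⁹, (x³)⁴ = x¹², (x³)⁵ = x², (x³)⁶ = x⁵, (x³)⁷ = x⁸, (x³)⁸ = x¹¹, (x³)⁹ = x, (x³)¹⁰ = x⁴, (x³)¹¹ = x⁷, (x³)¹² = x¹⁰, (x³)¹³ = e.
The smallest positive k with (x³)ᵏ = e is 13, so |⟨x³⟩| = 13.

Answer: 13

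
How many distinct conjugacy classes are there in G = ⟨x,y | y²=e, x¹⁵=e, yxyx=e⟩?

The conjugacy classes (representative and size) are:
  [e] (size 1), [x¹⁴] (size 2), [x²] (size 2), [x³] (size 2), [x⁴] (size 2), [x¹⁰] (size 2), [x⁹] (size 2), [x⁷] (size 2), [x¹³y] (size 15).
Class equation: 1 + 2 + 2 + 2 + 2 + 2 + 2 + 2 + 15 = 30 = |G|. So G has 9 conjugacy classes.

Answer: 9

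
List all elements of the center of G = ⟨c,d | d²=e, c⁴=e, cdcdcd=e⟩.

An element z ∈ Z(G) iff z commutes with every generator.
For example e is central: e·c = c = c·e; e·d = d = d·e.
Whereas c ∉ Z(G) since c·d = cd ≠ dc = d·c.
Checking each of the 24 elements this way gives Z(G) = {e}, of order 1.

Answer: {e}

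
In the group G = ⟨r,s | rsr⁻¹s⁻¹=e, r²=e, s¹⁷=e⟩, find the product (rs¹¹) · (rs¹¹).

Compute (rs¹¹) · (rs¹¹) by multiplying left to right and reducing via the relations at each step:
  (rs¹¹) · r = s¹¹
  (s¹¹) · s¹¹ = s⁵

Answer: s⁵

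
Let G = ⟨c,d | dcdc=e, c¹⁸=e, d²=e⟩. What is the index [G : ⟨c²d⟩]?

First find ord(c²d) by computing successive powers:
  (c²d)¹ = c²d, (c²d)² = e.
So |⟨c²d⟩| = ord(c²d) = 2. With |G| = 36, by Lagrange [G : ⟨c²d⟩] = 36/2 = 18.

Answer: 18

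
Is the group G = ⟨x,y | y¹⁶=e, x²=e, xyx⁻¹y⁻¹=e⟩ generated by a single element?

|G| = 32, but the maximum element order in G is 16 < 32. No single element generates all of G, so G is not cyclic.

Answer: No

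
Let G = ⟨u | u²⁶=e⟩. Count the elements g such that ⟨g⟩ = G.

G is cyclic of order 26. An element generates G iff its order is 26, and a cyclic group of order 26 has exactly φ(26) = 12 such elements.

Answer: 12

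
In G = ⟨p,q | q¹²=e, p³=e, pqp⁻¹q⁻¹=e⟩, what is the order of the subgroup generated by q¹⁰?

|⟨q¹⁰⟩| equals the order of q¹⁰. Compute successive powers until reaching e:
  (q¹⁰)¹ = q¹⁰, (q¹⁰)² = q⁸, (q¹⁰)³ = q⁶, (q¹⁰)⁴ = q⁴, (q¹⁰)⁵ = q², (q¹⁰)⁶ = e.
The smallest positive k with (q¹⁰)ᵏ = e is 6, so |⟨q¹⁰⟩| = 6.

Answer: 6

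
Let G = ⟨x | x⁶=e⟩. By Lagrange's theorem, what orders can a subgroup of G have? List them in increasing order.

|G| = 6 = 2 · 3. By Lagrange's theorem the order of any subgroup divides 6; the divisors of 6 are 1, 2, 3, 6.

Answer: 1, 2, 3, 6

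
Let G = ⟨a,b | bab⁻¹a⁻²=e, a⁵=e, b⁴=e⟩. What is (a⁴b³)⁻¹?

The order of (a⁴b³) is 4 (smallest k with (a⁴b³)ᵏ = e), so (a⁴b³)⁻¹ = (a⁴b³)³ = a²b.
Check: (a⁴b³) · (a²b) → (a⁴b³) · a² = b³;   (b³) · b = e, giving e as required.

Answer: a²b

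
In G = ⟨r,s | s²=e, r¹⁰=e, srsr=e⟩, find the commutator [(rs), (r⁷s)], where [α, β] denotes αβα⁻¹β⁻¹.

[(rs), (r⁷s)] = (rs)·(r⁷s)·(rs)⁻¹·(r⁷s)⁻¹.
  (rs) · (r⁷s) = r⁴
  (r⁴) · (rs) = r⁵s
  (r⁵s) · (r⁷s) = r⁸

Answer: r⁸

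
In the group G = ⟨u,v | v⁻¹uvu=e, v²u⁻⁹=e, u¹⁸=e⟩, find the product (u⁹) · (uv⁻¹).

Compute (u⁹) · (uv⁻¹) by multiplying left to right and reducing via the relations at each step:
  (u⁹) · u = u¹⁰
  (u¹⁰) · v⁻¹ = uv

Answer: uv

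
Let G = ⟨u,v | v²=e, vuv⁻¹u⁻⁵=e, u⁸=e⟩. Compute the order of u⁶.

Compute successive powers until reaching e:
  (u⁶)¹ = u⁶, (u⁶)² = u⁴, (u⁶)³ = u², (u⁶)⁴ = e.
The smallest positive k with (u⁶)ᵏ = e is 4.

Answer: 4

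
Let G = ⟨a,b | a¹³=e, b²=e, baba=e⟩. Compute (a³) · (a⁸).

Compute (a³) · (a⁸) by multiplying left to right and reducing via the relations at each step:
  (a³) · a⁸ = a¹¹

Answer: a¹¹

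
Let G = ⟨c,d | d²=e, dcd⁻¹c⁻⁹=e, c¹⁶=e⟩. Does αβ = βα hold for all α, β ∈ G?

c·d = cd but d·c = c⁹d, so c·d ≠ d·c and G is not abelian.

Answer: No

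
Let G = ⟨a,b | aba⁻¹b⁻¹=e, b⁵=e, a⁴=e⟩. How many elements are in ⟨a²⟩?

|⟨a²⟩| equals the order of a². Compute successive powers until reaching e:
  (a²)¹ = a², (a²)² = e.
The smallest positive k with (a²)ᵏ = e is 2, so |⟨a²⟩| = 2.

Answer: 2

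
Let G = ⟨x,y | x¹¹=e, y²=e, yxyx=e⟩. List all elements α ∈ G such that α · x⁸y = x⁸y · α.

⟨x⁸y⟩ ⊆ C_G(x⁸y) since powers of x⁸y commute with x⁸y; so |C_G(x⁸y)| ≥ |⟨x⁸y⟩| = 2.
By orbit–stabilizer, |C_G(x⁸y)| = |G| / |conj. class of x⁸y| = 22 / 11 = 2.
The 2 elements commuting with x⁸y are {e, x⁸y}.

Answer: {e, x⁸y}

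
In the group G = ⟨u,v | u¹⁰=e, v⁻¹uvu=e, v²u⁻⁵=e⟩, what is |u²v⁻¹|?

Compute successive powers until reaching e:
  (u²v⁻¹)¹ = u²v⁻¹, (u²v⁻¹)² = u⁵, (u²v⁻¹)³ = u²v, (u²v⁻¹)⁴ = e.
The smallest positive k with (u²v⁻¹)ᵏ = e is 4.

Answer: 4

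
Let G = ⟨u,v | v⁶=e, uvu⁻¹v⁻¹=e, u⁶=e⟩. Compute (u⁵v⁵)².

Compute successive powers of (u⁵v⁵), reducing at each step:
  (u⁵v⁵)²: (u⁵v⁵) · u⁵ = u⁴v⁵;   (u⁴v⁵) · v⁵ = u⁴v⁴

Answer: u⁴v⁴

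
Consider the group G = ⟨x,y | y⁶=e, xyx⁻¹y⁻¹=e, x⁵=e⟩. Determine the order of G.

Enumerate words in the generators, reducing via the relations: the distinct elements are
  {e, x, y, xy, x², x³, x⁴, y², y³, y⁴, y⁵, xy², xy³, xy⁴, xy⁵, x²y, x³y, x⁴y, x²y², x²y³, x²y⁴, x²y⁵, x³y², x³y³, x³y⁴, x³y⁵, x⁴y², x⁴y³, x⁴y⁴, x⁴y⁵}.
No further products give new elements, so |G| = 30.

Answer: 30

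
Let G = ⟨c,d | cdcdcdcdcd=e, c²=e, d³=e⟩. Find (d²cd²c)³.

Compute successive powers of (d²cd²c), reducing at each step:
  (d²cd²c)²: (d²cd²c) · d² = cdcdc;   (cdcdc) · c = cdcd;   (cdcd) · d² = cdc;   (cdc) · c = cd
  (d²cd²c)³: (cd) · d² = c;   c · c = e;   e · d² = d²;   (d²) · c = d²c

Answer: d²c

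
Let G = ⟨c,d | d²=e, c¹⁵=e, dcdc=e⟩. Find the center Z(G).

An element z ∈ Z(G) iff z commutes with every generator.
For example e is central: e·c = c = c·e; e·d = d = d·e.
Whereas c ∉ Z(G) since c·d = cd ≠ c¹⁴d = d·c.
Checking each of the 30 elements this way gives Z(G) = {e}, of order 1.

Answer: {e}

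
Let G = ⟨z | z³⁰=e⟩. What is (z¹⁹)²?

Compute successive powers of (z¹⁹), reducing at each step:
  (z¹⁹)²: (z¹⁹) · z¹⁹ = z⁸

Answer: z⁸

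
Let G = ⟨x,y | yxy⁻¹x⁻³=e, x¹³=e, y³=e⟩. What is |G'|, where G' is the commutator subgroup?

G' = [G, G] is generated by all commutators. The generator-pair commutators are: [x, y] = x¹¹.
The subgroup they normally generate is {e, x, x², x³, x⁴, x⁵, x⁶, x⁷, x⁸, x⁹, x¹⁰, x¹¹, x¹²}, of order 13.
Check: |G/G'| = 39/13 = 3 is the order of the abelianisation.

Answer: 13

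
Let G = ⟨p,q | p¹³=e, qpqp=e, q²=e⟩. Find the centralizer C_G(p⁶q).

⟨p⁶q⟩ ⊆ C_G(p⁶q) since powers of p⁶q commute with p⁶q; so |C_G(p⁶q)| ≥ |⟨p⁶q⟩| = 2.
By orbit–stabilizer, |C_G(p⁶q)| = |G| / |conj. class of p⁶q| = 26 / 13 = 2.
The 2 elements commuting with p⁶q are {e, p⁶q}.

Answer: {e, p⁶q}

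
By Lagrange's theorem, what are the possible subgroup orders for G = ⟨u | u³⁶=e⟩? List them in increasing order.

|G| = 36 = 2² · 3². By Lagrange's theorem the order of any subgroup divides 36; the divisors of 36 are 1, 2, 3, 4, 6, 9, 12, 18, 36.

Answer: 1, 2, 3, 4, 6, 9, 12, 18, 36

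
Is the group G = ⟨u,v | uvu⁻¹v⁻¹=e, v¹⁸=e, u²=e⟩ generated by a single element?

|G| = 36, but the maximum element order in G is 18 < 36. No single element generates all of G, so G is not cyclic.

Answer: No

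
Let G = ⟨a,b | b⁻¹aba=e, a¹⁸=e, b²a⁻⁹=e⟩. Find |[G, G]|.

G' = [G, G] is generated by all commutators. The generator-pair commutators are: [a, b] = a².
The subgroup they normally generate is {e, a², a⁴, a⁶, a⁸, a¹⁰, a¹², a¹⁴, a¹⁶}, of order 9.
Check: |G/G'| = 36/9 = 4 is the order of the abelianisation.

Answer: 9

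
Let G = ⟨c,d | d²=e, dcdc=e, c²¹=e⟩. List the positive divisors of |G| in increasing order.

|G| = 42 = 2 · 3 · 7. By Lagrange's theorem the order of any subgroup divides 42; the divisors of 42 are 1, 2, 3, 6, 7, 14, 21, 42.

Answer: 1, 2, 3, 6, 7, 14, 21, 42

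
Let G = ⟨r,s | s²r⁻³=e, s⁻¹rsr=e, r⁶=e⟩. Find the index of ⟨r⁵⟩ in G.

First find ord(r⁵) by computing successive powers:
  (r⁵)¹ = r⁵, (r⁵)² = r⁴, (r⁵)³ = r³, (r⁵)⁴ = r², (r⁵)⁵ = r, (r⁵)⁶ = e.
So |⟨r⁵⟩| = ord(r⁵) = 6. With |G| = 12, by Lagrange [G : ⟨r⁵⟩] = 12/6 = 2.

Answer: 2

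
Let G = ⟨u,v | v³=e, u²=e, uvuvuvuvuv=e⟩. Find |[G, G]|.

G' = [G, G] is generated by all commutators. The generator-pair commutators are: [u, v] = uvuv².
The subgroup they normally generate is {e, u, v, v², uv, uvu, uvuv, uvuvu, v²uv²u, v²uv², v²u, uv², vu, vuv, vuvu, uv²uv²u, uv²uv², uv²u, v²uv, v²uvu, v²uvuv, vuv²uv², vuv²u, vuv², uvuv², uv²uv, uv²uvu, uv²uvuv, uvuv²uv², uvuv²u, v²uv²uv, uvuv²uv, uvuv²uvu, uvuv²uvuv, v²uv²uvuv², v²uv²uvu, v²uv²uvuv, v²uvuv²uv², v²uvuv²u, v²uvuv², vuvuv², vuv²uv, vuv²uvu, vuv²uvuv, vuvuv²uv², vuvuv²u, vuvuv²uv, uv²uvuv²uv², uv²uvuv²u, uv²uvuv², v²uvuv²uv, v²uvuv²uvu, vuv²uvuv²u, vuv²uvuv², uv²uvuv²uv, uv²uvuv²uvu, uvuv²uvuv²u, uvuv²uvuv², uvuv²uvuv²uv, vuv²uvuv²uv}, of order 60.
Check: |G/G'| = 60/60 = 1 is the order of the abelianisation.

Answer: 60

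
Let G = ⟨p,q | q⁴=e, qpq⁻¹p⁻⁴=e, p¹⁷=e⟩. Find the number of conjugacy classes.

The conjugacy classes (representative and size) are:
  [e] (size 1), [p⁴] (size 4), [p²] (size 4), [p⁵] (size 4), [p¹¹] (size 4), [p⁷q] (size 17), [p³q²] (size 17), [p⁹q³] (size 17).
Class equation: 1 + 4 + 4 + 4 + 4 + 17 + 17 + 17 = 68 = |G|. So G has 8 conjugacy classes.

Answer: 8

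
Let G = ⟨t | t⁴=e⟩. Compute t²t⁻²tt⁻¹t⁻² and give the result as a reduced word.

Multiply left to right, reducing at each step:
  (t²) · t⁻² = e
  e · t = t
  t · t⁻¹ = e
  e · t⁻² = t²

Answer: t²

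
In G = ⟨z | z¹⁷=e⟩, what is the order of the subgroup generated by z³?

|⟨z³⟩| equals the order of z³. Compute successive powers until reaching e:
  (z³)¹ = z³, (z³)² = z⁶, (z³)³ = z⁹, (z³)⁴ = z¹², (z³)⁵ = z¹⁵, (z³)⁶ = z, (z³)⁷ = z⁴, (z³)⁸ = z⁷, (z³)⁹ = z¹⁰, (z³)¹⁰ = z¹³, (z³)¹¹ = z¹⁶, (z³)¹² = z², (z³)¹³ = z⁵, (z³)¹⁴ = z⁸, (z³)¹⁵ = z¹¹, (z³)¹⁶ = z¹⁴, (z³)¹⁷ = e.
The smallest positive k with (z³)ᵏ = e is 17, so |⟨z³⟩| = 17.

Answer: 17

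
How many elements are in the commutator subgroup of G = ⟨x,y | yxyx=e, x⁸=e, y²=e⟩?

G' = [G, G] is generated by all commutators. The generator-pair commutators are: [x, y] = x².
The subgroup they normally generate is {e, x², x⁴, x⁶}, of order 4.
Check: |G/G'| = 16/4 = 4 is the order of the abelianisation.

Answer: 4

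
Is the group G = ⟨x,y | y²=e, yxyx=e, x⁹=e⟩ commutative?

x·y = xy but y·x = x⁸y, so x·y ≠ y·x and G is not abelian.

Answer: No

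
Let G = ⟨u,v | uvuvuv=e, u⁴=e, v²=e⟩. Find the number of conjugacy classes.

The conjugacy classes (representative and size) are:
  [e] (size 1), [u³] (size 6), [u²vu²v] (size 3), [uvu³] (size 6), [vu³] (size 8).
Class equation: 1 + 6 + 3 + 6 + 8 = 24 = |G|. So G has 5 conjugacy classes.

Answer: 5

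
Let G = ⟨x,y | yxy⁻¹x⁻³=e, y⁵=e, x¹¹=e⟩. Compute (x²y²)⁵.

Compute successive powers of (x²y²), reducing at each step:
  (x²y²)²: (x²y²) · x² = x⁹y²;   (x⁹y²) · y² = x⁹y⁴
  (x²y²)³: (x⁹y⁴) · x² = x⁶y⁴;   (x⁶y⁴) · y² = x⁶y
  (x²y²)⁴: (x⁶y) · x² = xy;   (xy) · y² = xy³
  (x²y²)⁵: (xy³) · x² = y³;   (y³) · y² = e

Answer: e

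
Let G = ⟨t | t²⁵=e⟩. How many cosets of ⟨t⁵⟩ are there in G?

First find ord(t⁵) by computing successive powers:
  (t⁵)¹ = t⁵, (t⁵)² = t¹⁰, (t⁵)³ = t¹⁵, (t⁵)⁴ = t²⁰, (t⁵)⁵ = e.
So |⟨t⁵⟩| = ord(t⁵) = 5. With |G| = 25, by Lagrange [G : ⟨t⁵⟩] = 25/5 = 5.

Answer: 5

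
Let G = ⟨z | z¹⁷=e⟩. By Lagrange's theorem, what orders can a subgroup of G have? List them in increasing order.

|G| = 17 = 17. By Lagrange's theorem the order of any subgroup divides 17; the divisors of 17 are 1, 17.

Answer: 1, 17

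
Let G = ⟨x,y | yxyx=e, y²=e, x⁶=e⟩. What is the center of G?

An element z ∈ Z(G) iff z commutes with every generator.
For example x³ is central: (x³)·x = x⁴ = x·(x³); (x³)·y = x³y = y·(x³).
Whereas x ∉ Z(G) since x·y = xy ≠ x⁵y = y·x.
Checking each of the 12 elements this way gives Z(G) = {e, x³}, of order 2.

Answer: {e, x³}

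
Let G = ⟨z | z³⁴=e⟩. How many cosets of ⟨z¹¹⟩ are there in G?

First find ord(z¹¹) by computing successive powers:
  (z¹¹)¹ = z¹¹, (z¹¹)² = z²², (z¹¹)³ = z³³, (z¹¹)⁴ = z¹⁰, (z¹¹)⁵ = z²¹, (z¹¹)⁶ = z³², (z¹¹)⁷ = z⁹, (z¹¹)⁸ = z²⁰, (z¹¹)⁹ = z³¹, (z¹¹)¹⁰ = z⁸, (z¹¹)¹¹ = z¹⁹, (z¹¹)¹² = z³⁰, (z¹¹)¹³ = z⁷, (z¹¹)¹⁴ = z¹⁸, (z¹¹)¹⁵ = z²⁹, (z¹¹)¹⁶ = z⁶, (z¹¹)¹⁷ = z¹⁷, (z¹¹)¹⁸ = z²⁸, (z¹¹)¹⁹ = z⁵, (z¹¹)²⁰ = z¹⁶, (z¹¹)²¹ = z²⁷, (z¹¹)²² = z⁴, (z¹¹)²³ = z¹⁵, (z¹¹)²⁴ = z²⁶, (z¹¹)²⁵ = z³, (z¹¹)²⁶ = z¹⁴, (z¹¹)²⁷ = z²⁵, (z¹¹)²⁸ = z², (z¹¹)²⁹ = z¹³, (z¹¹)³⁰ = z²⁴, (z¹¹)³¹ = z, (z¹¹)³² = z¹², (z¹¹)³³ = z²³, (z¹¹)³⁴ = e.
So |⟨z¹¹⟩| = ord(z¹¹) = 34. With |G| = 34, by Lagrange [G : ⟨z¹¹⟩] = 34/34 = 1.

Answer: 1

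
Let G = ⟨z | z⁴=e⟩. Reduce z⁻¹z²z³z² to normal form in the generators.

Multiply left to right, reducing at each step:
  (z³) · z² = z
  z · z³ = e
  e · z² = z²

Answer: z²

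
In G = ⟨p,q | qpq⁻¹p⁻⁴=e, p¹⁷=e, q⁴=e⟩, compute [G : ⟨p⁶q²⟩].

First find ord(p⁶q²) by computing successive powers:
  (p⁶q²)¹ = p⁶q², (p⁶q²)² = e.
So |⟨p⁶q²⟩| = ord(p⁶q²) = 2. With |G| = 68, by Lagrange [G : ⟨p⁶q²⟩] = 68/2 = 34.

Answer: 34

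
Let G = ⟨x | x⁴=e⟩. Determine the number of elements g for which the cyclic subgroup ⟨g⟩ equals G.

G is cyclic of order 4. An element generates G iff its order is 4, and a cyclic group of order 4 has exactly φ(4) = 2 such elements.

Answer: 2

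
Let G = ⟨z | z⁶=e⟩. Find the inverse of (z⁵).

The order of (z⁵) is 6 (smallest k with (z⁵)ᵏ = e), so (z⁵)⁻¹ = (z⁵)⁵ = z.
Check: (z⁵) · z → (z⁵) · z = e, giving e as required.

Answer: z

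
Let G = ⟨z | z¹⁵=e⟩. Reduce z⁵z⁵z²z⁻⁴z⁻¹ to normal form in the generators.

Multiply left to right, reducing at each step:
  (z⁵) · z⁵ = z¹⁰
  (z¹⁰) · z² = z¹²
  (z¹²) · z⁻⁴ = z⁸
  (z⁸) · z⁻¹ = z⁷

Answer: z⁷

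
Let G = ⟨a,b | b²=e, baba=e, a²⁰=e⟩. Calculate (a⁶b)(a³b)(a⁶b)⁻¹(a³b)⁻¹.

[(a⁶b), (a³b)] = (a⁶b)·(a³b)·(a⁶b)⁻¹·(a³b)⁻¹.
  (a⁶b) · (a³b) = a³
  (a³) · (a⁶b) = a⁹b
  (a⁹b) · (a³b) = a⁶

Answer: a⁶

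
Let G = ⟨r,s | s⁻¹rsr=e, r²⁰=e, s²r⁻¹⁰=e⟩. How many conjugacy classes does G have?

The conjugacy classes (representative and size) are:
  [e] (size 1), [r] (size 2), [r²] (size 2), [r³] (size 2), [r⁴] (size 2), [r⁵] (size 2), [r¹⁴] (size 2), [r⁷] (size 2), [r⁸] (size 2), [r¹¹] (size 2), [r¹⁰] (size 1), [r²s⁻¹] (size 10), [r⁹s] (size 10).
Class equation: 1 + 2 + 2 + 2 + 2 + 2 + 2 + 2 + 2 + 2 + 1 + 10 + 10 = 40 = |G|. So G has 13 conjugacy classes.

Answer: 13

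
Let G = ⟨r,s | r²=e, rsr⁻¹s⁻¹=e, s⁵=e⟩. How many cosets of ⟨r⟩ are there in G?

First find ord(r) by computing successive powers:
  r¹ = r, r² = e.
So |⟨r⟩| = ord(r) = 2. With |G| = 10, by Lagrange [G : ⟨r⟩] = 10/2 = 5.

Answer: 5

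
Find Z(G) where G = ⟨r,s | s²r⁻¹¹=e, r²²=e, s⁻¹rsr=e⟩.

An element z ∈ Z(G) iff z commutes with every generator.
For example r¹¹ is central: (r¹¹)·r = r¹² = r·(r¹¹); (r¹¹)·s = s⁻¹ = s·(r¹¹).
Whereas r ∉ Z(G) since r·s = rs ≠ r¹⁰s⁻¹ = s·r.
Checking each of the 44 elements this way gives Z(G) = {e, r¹¹}, of order 2.

Answer: {e, r¹¹}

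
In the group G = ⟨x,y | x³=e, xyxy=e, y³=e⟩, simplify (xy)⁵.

Compute successive powers of (xy), reducing at each step:
  (xy)²: (xy) · x = y²;   (y²) · y = e
  (xy)³: e · x = x;   x · y = xy
  (xy)⁴: (xy) · x = y²;   (y²) · y = e
  (xy)⁵: e · x = x;   x · y = xy

Answer: xy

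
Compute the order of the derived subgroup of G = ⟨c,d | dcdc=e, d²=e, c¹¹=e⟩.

G' = [G, G] is generated by all commutators. The generator-pair commutators are: [c, d] = c².
The subgroup they normally generate is {e, c, c², c³, c⁴, c⁵, c⁶, c⁷, c⁸, c⁹, c¹⁰}, of order 11.
Check: |G/G'| = 22/11 = 2 is the order of the abelianisation.

Answer: 11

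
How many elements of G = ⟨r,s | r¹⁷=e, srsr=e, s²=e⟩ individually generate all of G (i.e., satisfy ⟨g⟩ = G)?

⟨g⟩ = G would require ord(g) = |G| = 34, but the maximum element order in G is 17 < 34. So G is not cyclic and no single element generates it: the count is 0.

Answer: 0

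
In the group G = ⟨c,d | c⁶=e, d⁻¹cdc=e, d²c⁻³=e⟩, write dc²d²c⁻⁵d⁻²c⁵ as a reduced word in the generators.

Multiply left to right, reducing at each step:
  d · c² = cd⁻¹
  (cd⁻¹) · d² = cd
  (cd) · c⁻⁵ = d
  d · d⁻² = d⁻¹
  (d⁻¹) · c⁵ = cd⁻¹

Answer: cd⁻¹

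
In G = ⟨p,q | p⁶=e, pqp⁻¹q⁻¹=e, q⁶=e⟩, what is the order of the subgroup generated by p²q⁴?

|⟨p²q⁴⟩| equals the order of p²q⁴. Compute successive powers until reaching e:
  (p²q⁴)¹ = p²q⁴, (p²q⁴)² = p⁴q², (p²q⁴)³ = e.
The smallest positive k with (p²q⁴)ᵏ = e is 3, so |⟨p²q⁴⟩| = 3.

Answer: 3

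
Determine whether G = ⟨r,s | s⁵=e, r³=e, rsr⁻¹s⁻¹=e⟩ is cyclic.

|G| = 15. The element rs has order 15 (its powers give 15 distinct elements), so ⟨rs⟩ = G and G is cyclic.

Answer: Yes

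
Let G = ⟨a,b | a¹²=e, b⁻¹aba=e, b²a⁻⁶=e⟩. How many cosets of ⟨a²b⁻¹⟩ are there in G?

First find ord(a²b⁻¹) by computing successive powers:
  (a²b⁻¹)¹ = a²b⁻¹, (a²b⁻¹)² = a⁶, (a²b⁻¹)³ = a²b, (a²b⁻¹)⁴ = e.
So |⟨a²b⁻¹⟩| = ord(a²b⁻¹) = 4. With |G| = 24, by Lagrange [G : ⟨a²b⁻¹⟩] = 24/4 = 6.

Answer: 6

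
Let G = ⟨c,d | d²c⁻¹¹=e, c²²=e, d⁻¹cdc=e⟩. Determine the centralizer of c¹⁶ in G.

⟨c¹⁶⟩ ⊆ C_G(c¹⁶) since powers of c¹⁶ commute with c¹⁶; so |C_G(c¹⁶)| ≥ |⟨c¹⁶⟩| = 11.
By orbit–stabilizer, |C_G(c¹⁶)| = |G| / |conj. class of c¹⁶| = 44 / 2 = 22.
The 22 elements commuting with c¹⁶ are {e, c, c², c³, c⁴, c⁵, c⁶, c⁷, c⁸, c⁹, c¹⁰, c¹¹, c¹², c¹³, c¹⁴, c¹⁵, c¹⁶, c¹⁷, c¹⁸, c¹⁹, c²⁰, c²¹}.

Answer: {e, c, c², c³, c⁴, c⁵, c⁶, c⁷, c⁸, c⁹, c¹⁰, c¹¹, c¹², c¹³, c¹⁴, c¹⁵, c¹⁶, c¹⁷, c¹⁸, c¹⁹, c²⁰, c²¹}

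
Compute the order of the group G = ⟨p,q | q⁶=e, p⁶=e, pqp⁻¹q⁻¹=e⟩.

Enumerate words in the generators, reducing via the relations: the distinct elements are
  {e, p, q, pq, p², p³, p⁴, p⁵, q², q³, q⁴, q⁵, pq², pq³, pq⁴, pq⁵, p²q, p³q, p⁴q, p⁵q, p²q², p²q³, p²q⁴, p²q⁵, p³q², p³q³, p³q⁴, p³q⁵, p⁴q², p⁴q³, p⁴q⁴, p⁴q⁵, p⁵q², p⁵q³, p⁵q⁴, p⁵q⁵}.
No further products give new elements, so |G| = 36.

Answer: 36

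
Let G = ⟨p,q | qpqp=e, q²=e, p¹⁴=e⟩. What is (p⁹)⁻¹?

The order of (p⁹) is 14 (smallest k with (p⁹)ᵏ = e), so (p⁹)⁻¹ = (p⁹)¹³ = p⁵.
Check: (p⁹) · (p⁵) → (p⁹) · p⁵ = e, giving e as required.

Answer: p⁵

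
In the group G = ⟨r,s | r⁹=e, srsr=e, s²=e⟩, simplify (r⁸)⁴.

Compute successive powers of (r⁸), reducing at each step:
  (r⁸)²: (r⁸) · r⁸ = r⁷
  (r⁸)³: (r⁷) · r⁸ = r⁶
  (r⁸)⁴: (r⁶) · r⁸ = r⁵

Answer: r⁵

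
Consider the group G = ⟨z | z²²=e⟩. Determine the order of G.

G is generated by a single element, so G is cyclic. The relator gives z²² = e and no smaller power is forced to be e, so the 22 powers {e, z, z², z³, z⁴, z⁵, z⁶, z⁷, z⁸, z⁹, z²¹, z²⁰, z¹², z¹³, z¹¹, z¹⁰, z¹⁴, z¹⁵, z¹⁶, z¹⁷, z¹⁸, z¹⁹} are distinct. Hence |G| = 22.

Answer: 22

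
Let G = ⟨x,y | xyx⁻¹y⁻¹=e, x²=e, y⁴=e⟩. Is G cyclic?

|G| = 8, but the maximum element order in G is 4 < 8. No single element generates all of G, so G is not cyclic.

Answer: No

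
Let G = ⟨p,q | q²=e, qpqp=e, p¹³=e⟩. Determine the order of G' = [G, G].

G' = [G, G] is generated by all commutators. The generator-pair commutators are: [p, q] = p².
The subgroup they normally generate is {e, p, p², p³, p⁴, p⁵, p⁶, p⁷, p⁸, p⁹, p¹⁰, p¹¹, p¹²}, of order 13.
Check: |G/G'| = 26/13 = 2 is the order of the abelianisation.

Answer: 13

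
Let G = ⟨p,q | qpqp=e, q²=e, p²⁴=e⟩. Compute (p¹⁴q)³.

Compute successive powers of (p¹⁴q), reducing at each step:
  (p¹⁴q)²: (p¹⁴q) · p¹⁴ = q;   q · q = e
  (p¹⁴q)³: e · p¹⁴ = p¹⁴;   (p¹⁴) · q = p¹⁴q

Answer: p¹⁴q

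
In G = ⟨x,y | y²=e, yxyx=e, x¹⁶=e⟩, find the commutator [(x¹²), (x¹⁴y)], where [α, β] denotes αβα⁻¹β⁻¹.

[(x¹²), (x¹⁴y)] = (x¹²)·(x¹⁴y)·(x¹²)⁻¹·(x¹⁴y)⁻¹.
  (x¹²) · (x¹⁴y) = x¹⁰y
  (x¹⁰y) · (x⁴) = x⁶y
  (x⁶y) · (x¹⁴y) = x⁸

Answer: x⁸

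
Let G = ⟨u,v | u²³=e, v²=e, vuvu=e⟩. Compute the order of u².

Compute successive powers until reaching e:
  (u²)¹ = u², (u²)² = u⁴, (u²)³ = u⁶, (u²)⁴ = u⁸, (u²)⁵ = u¹⁰, (u²)⁶ = u¹², (u²)⁷ = u¹⁴, (u²)⁸ = u¹⁶, (u²)⁹ = u¹⁸, (u²)¹⁰ = u²⁰, (u²)¹¹ = u²², (u²)¹² = u, (u²)¹³ = u³, (u²)¹⁴ = u⁵, (u²)¹⁵ = u⁷, (u²)¹⁶ = u⁹, (u²)¹⁷ = u¹¹, (u²)¹⁸ = u¹³, (u²)¹⁹ = u¹⁵, (u²)²⁰ = u¹⁷, (u²)²¹ = u¹⁹, (u²)²² = u²¹, (u²)²³ = e.
The smallest positive k with (u²)ᵏ = e is 23.

Answer: 23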